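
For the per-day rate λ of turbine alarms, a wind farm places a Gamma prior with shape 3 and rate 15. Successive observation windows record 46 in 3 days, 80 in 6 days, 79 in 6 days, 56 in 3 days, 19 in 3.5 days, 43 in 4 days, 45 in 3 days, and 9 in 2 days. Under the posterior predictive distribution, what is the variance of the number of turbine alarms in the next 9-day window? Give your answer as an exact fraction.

Total count: 46 + 80 + 79 + 56 + 19 + 43 + 45 + 9 = 377.
Total exposure: 3 + 6 + 6 + 3 + 3.5 + 4 + 3 + 2 = 30.5 days.
The Gamma prior is conjugate for the Poisson rate, so λ | data ~ Gamma(3+377, 15+30.5) = Gamma(380, 91/2).
The posterior predictive for a window of length T is Negative Binomial with variance T·α'·(β'+T)/β'² = 9·380·(109/2)/(8281/4) = 745560/8281.

745560/8281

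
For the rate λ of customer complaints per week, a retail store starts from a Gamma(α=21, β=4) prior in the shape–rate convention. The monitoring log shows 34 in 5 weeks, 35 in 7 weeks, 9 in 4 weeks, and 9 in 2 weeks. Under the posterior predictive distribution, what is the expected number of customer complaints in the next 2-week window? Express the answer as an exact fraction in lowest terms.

Total count: 34 + 35 + 9 + 9 = 87.
Total exposure: 5 + 7 + 4 + 2 = 18 weeks.
The Gamma prior is conjugate for the Poisson rate, so λ | data ~ Gamma(21+87, 4+18) = Gamma(108, 22).
Predictive mean over a 2-week window = T·E[λ|data] = 2·108/22 = 108/11.

108/11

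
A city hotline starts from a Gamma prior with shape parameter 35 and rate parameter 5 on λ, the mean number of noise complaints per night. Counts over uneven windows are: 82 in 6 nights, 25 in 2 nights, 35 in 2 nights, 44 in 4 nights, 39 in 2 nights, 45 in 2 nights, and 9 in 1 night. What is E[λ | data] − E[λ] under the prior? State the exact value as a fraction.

73/12

Total count: 82 + 25 + 35 + 44 + 39 + 45 + 9 = 279.
Total exposure: 6 + 2 + 2 + 4 + 2 + 2 + 1 = 19 nights.
By Gamma–Poisson conjugacy, the posterior is Gamma(α + Σx, β + Σt) = Gamma(35 + 279, 5 + 19) = Gamma(314, 24).
Posterior mean = 314/24 = 157/12; prior mean = 35/5 = 7. Difference = 157/12 − 7 = 73/12.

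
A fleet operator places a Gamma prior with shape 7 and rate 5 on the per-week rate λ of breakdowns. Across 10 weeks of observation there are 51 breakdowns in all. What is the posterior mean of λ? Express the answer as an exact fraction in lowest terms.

Total count 51 over total exposure 10 weeks.
Conjugate update: add total count to the shape and total exposure to the rate, giving Gamma(58, 15).
Posterior mean = α'/β' = 58/15.

58/15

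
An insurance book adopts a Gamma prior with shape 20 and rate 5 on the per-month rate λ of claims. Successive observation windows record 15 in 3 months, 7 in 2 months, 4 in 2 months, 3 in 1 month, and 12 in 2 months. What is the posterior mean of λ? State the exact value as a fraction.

Total count: 15 + 7 + 4 + 3 + 12 = 41.
Total exposure: 3 + 2 + 2 + 1 + 2 = 10 months.
By Gamma–Poisson conjugacy, the posterior is Gamma(α + Σx, β + Σt) = Gamma(20 + 41, 5 + 10) = Gamma(61, 15).
Posterior mean = α'/β' = 61/15.

61/15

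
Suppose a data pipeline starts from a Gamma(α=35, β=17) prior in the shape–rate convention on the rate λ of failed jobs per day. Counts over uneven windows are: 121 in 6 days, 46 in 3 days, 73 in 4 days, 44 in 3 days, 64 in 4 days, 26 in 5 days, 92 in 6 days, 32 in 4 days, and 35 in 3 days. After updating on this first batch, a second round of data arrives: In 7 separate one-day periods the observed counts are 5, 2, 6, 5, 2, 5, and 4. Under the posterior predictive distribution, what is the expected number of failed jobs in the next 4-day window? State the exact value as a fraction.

1194/31

Total count: 121 + 46 + 73 + 44 + 64 + 26 + 92 + 32 + 35 = 533.
Total exposure: 6 + 3 + 4 + 3 + 4 + 5 + 6 + 4 + 3 = 38 days.
After the first batch: Gamma(35 + 533, 17 + 38) = Gamma(568, 55).
Total count: 5 + 2 + 6 + 5 + 2 + 5 + 4 = 29.
Total exposure: 7 days.
After the second batch: Gamma(568 + 29, 55 + 7) = Gamma(597, 62).
Predictive mean over a 4-day window = T·E[λ|data] = 4·597/62 = 1194/31.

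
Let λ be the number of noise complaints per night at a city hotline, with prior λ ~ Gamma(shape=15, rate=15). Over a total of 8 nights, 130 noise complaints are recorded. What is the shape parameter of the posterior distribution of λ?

145

Total count 130 over total exposure 8 nights.
The Gamma prior is conjugate for the Poisson rate, so λ | data ~ Gamma(15+130, 15+8) = Gamma(145, 23).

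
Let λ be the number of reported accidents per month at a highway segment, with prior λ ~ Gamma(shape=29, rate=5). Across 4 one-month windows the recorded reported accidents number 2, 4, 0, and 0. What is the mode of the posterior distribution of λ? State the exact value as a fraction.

Total count: 2 + 4 + 0 + 0 = 6.
Total exposure: 4 months.
Posterior: α' = 29 + 6 = 35, β' = 5 + 4 = 9.
Posterior mode = (α'−1)/β' = 34/9.

34/9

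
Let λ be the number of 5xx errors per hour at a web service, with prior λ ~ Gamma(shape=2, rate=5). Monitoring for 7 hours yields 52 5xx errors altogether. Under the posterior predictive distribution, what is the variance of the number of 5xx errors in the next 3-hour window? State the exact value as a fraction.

Total count 52 over total exposure 7 hours.
The Gamma prior is conjugate for the Poisson rate, so λ | data ~ Gamma(2+52, 5+7) = Gamma(54, 12).
The posterior predictive for a window of length T is Negative Binomial with variance T·α'·(β'+T)/β'² = 3·54·15/144 = 135/8.

135/8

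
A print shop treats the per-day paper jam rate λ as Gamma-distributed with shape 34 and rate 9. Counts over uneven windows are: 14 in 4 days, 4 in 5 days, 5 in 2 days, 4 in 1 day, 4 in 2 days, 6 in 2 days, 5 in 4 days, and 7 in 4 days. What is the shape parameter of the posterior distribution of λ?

Total count: 14 + 4 + 5 + 4 + 4 + 6 + 5 + 7 = 49.
Total exposure: 4 + 5 + 2 + 1 + 2 + 2 + 4 + 4 = 24 days.
By Gamma–Poisson conjugacy, the posterior is Gamma(α + Σx, β + Σt) = Gamma(34 + 49, 9 + 24) = Gamma(83, 33).

83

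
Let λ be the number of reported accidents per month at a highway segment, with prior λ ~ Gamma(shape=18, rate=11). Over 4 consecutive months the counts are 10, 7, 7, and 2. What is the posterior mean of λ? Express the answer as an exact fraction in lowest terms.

Total count: 10 + 7 + 7 + 2 = 26.
Total exposure: 4 months.
By Gamma–Poisson conjugacy, the posterior is Gamma(α + Σx, β + Σt) = Gamma(18 + 26, 11 + 4) = Gamma(44, 15).
Posterior mean = α'/β' = 44/15.

44/15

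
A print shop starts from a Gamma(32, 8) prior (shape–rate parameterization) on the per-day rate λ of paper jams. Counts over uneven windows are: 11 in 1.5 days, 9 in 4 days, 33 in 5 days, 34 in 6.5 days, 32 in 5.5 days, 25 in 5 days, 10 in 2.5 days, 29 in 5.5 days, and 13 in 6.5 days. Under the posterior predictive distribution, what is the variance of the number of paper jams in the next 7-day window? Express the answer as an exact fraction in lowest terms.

Total count: 11 + 9 + 33 + 34 + 32 + 25 + 10 + 29 + 13 = 196.
Total exposure: 1.5 + 4 + 5 + 6.5 + 5.5 + 5 + 2.5 + 5.5 + 6.5 = 42 days.
Posterior: α' = 32 + 196 = 228, β' = 8 + 42 = 50.
The posterior predictive for a window of length T is Negative Binomial with variance T·α'·(β'+T)/β'² = 7·228·57/2500 = 22743/625.

22743/625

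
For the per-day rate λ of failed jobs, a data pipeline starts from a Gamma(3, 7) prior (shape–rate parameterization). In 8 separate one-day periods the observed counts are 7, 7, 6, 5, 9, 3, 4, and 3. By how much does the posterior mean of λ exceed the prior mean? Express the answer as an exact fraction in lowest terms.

284/105

Total count: 7 + 7 + 6 + 5 + 9 + 3 + 4 + 3 = 44.
Total exposure: 8 days.
Gamma(α, β) with Poisson data over total exposure Σt gives posterior Gamma(α+Σx, β+Σt) = Gamma(47, 15).
Posterior mean = 47/15 = 47/15; prior mean = 3/7 = 3/7. Difference = 47/15 − 3/7 = 284/105.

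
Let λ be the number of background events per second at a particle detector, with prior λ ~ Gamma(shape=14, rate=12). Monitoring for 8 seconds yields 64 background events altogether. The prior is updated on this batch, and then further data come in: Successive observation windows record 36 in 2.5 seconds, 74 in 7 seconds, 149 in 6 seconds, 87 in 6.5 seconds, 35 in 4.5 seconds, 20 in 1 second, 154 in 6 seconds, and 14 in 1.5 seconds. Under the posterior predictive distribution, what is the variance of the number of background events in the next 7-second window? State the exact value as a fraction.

280798/3025

Total count 64 over total exposure 8 seconds.
After the first batch: Gamma(14 + 64, 12 + 8) = Gamma(78, 20).
Total count: 36 + 74 + 149 + 87 + 35 + 20 + 154 + 14 = 569.
Total exposure: 2.5 + 7 + 6 + 6.5 + 4.5 + 1 + 6 + 1.5 = 35 seconds.
After the second batch: Gamma(78 + 569, 20 + 35) = Gamma(647, 55).
The posterior predictive for a window of length T is Negative Binomial with variance T·α'·(β'+T)/β'² = 7·647·62/3025 = 280798/3025.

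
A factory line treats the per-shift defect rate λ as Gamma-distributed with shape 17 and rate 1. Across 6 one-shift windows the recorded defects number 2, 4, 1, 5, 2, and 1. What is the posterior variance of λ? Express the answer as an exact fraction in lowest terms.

Total count: 2 + 4 + 1 + 5 + 2 + 1 = 15.
Total exposure: 6 shifts.
Posterior: α' = 17 + 15 = 32, β' = 1 + 6 = 7.
Posterior variance = α'/β'² = 32/49.

32/49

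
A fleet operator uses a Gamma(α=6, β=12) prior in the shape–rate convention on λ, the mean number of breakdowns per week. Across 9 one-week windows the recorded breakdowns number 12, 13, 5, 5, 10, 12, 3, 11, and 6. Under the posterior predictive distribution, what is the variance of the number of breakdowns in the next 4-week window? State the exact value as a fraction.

8300/441

Total count: 12 + 13 + 5 + 5 + 10 + 12 + 3 + 11 + 6 = 77.
Total exposure: 9 weeks.
Posterior: α' = 6 + 77 = 83, β' = 12 + 9 = 21.
The posterior predictive for a window of length T is Negative Binomial with variance T·α'·(β'+T)/β'² = 4·83·25/441 = 8300/441.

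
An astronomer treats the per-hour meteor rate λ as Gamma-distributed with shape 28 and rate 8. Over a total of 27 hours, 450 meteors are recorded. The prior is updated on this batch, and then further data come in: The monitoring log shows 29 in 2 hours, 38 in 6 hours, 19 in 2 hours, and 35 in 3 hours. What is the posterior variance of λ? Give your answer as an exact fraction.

599/2304

Total count 450 over total exposure 27 hours.
After the first batch: Gamma(28 + 450, 8 + 27) = Gamma(478, 35).
Total count: 29 + 38 + 19 + 35 = 121.
Total exposure: 2 + 6 + 2 + 3 = 13 hours.
After the second batch: Gamma(478 + 121, 35 + 13) = Gamma(599, 48).
Posterior variance = α'/β'² = 599/2304.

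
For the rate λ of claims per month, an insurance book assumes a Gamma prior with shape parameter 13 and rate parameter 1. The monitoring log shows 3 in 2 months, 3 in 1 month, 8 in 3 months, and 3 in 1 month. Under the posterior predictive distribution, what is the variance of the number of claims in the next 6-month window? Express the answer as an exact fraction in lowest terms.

315/8

Total count: 3 + 3 + 8 + 3 = 17.
Total exposure: 2 + 1 + 3 + 1 = 7 months.
Conjugate update: add total count to the shape and total exposure to the rate, giving Gamma(30, 8).
The posterior predictive for a window of length T is Negative Binomial with variance T·α'·(β'+T)/β'² = 6·30·14/64 = 315/8.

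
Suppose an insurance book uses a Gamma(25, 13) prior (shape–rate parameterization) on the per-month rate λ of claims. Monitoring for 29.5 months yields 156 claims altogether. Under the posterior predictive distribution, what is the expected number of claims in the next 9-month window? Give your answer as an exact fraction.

Total count 156 over total exposure 29.5 months.
Conjugate update: add total count to the shape and total exposure to the rate, giving Gamma(181, 85/2).
Predictive mean over a 9-month window = T·E[λ|data] = 9·181/(85/2) = 3258/85.

3258/85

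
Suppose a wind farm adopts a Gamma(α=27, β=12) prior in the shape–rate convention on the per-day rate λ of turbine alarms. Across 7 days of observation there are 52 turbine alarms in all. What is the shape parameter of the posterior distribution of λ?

Total count 52 over total exposure 7 days.
The Gamma prior is conjugate for the Poisson rate, so λ | data ~ Gamma(27+52, 12+7) = Gamma(79, 19).

79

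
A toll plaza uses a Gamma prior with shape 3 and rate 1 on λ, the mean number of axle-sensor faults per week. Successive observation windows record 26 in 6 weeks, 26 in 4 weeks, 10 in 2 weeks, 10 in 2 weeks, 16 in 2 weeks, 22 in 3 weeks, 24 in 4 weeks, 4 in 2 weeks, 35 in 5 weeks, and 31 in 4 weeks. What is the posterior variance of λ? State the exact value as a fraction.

207/1225

Total count: 26 + 26 + 10 + 10 + 16 + 22 + 24 + 4 + 35 + 31 = 204.
Total exposure: 6 + 4 + 2 + 2 + 2 + 3 + 4 + 2 + 5 + 4 = 34 weeks.
Gamma(α, β) with Poisson data over total exposure Σt gives posterior Gamma(α+Σx, β+Σt) = Gamma(207, 35).
Posterior variance = α'/β'² = 207/1225.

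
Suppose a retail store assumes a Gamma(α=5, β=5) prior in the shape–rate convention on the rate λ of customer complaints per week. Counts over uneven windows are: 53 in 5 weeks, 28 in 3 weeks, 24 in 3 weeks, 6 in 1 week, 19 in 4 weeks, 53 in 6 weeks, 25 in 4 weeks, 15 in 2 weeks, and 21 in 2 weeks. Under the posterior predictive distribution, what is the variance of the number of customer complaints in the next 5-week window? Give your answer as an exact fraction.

1992/49

Total count: 53 + 28 + 24 + 6 + 19 + 53 + 25 + 15 + 21 = 244.
Total exposure: 5 + 3 + 3 + 1 + 4 + 6 + 4 + 2 + 2 = 30 weeks.
Gamma(α, β) with Poisson data over total exposure Σt gives posterior Gamma(α+Σx, β+Σt) = Gamma(249, 35).
The posterior predictive for a window of length T is Negative Binomial with variance T·α'·(β'+T)/β'² = 5·249·40/1225 = 1992/49.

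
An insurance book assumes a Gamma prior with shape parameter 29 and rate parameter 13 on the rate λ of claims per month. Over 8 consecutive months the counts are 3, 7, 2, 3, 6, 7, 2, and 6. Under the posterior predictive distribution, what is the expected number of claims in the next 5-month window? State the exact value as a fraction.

Total count: 3 + 7 + 2 + 3 + 6 + 7 + 2 + 6 = 36.
Total exposure: 8 months.
Gamma(α, β) with Poisson data over total exposure Σt gives posterior Gamma(α+Σx, β+Σt) = Gamma(65, 21).
Predictive mean over a 5-month window = T·E[λ|data] = 5·65/21 = 325/21.

325/21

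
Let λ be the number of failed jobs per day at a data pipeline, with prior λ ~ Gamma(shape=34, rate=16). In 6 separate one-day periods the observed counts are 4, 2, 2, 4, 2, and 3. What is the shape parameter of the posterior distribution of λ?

51

Total count: 4 + 2 + 2 + 4 + 2 + 3 = 17.
Total exposure: 6 days.
Posterior: α' = 34 + 17 = 51, β' = 16 + 6 = 22.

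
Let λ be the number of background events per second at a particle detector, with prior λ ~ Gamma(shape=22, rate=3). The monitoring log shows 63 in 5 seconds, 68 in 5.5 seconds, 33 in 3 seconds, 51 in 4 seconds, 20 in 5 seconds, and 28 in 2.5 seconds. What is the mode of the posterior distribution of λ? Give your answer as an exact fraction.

71/7

Total count: 63 + 68 + 33 + 51 + 20 + 28 = 263.
Total exposure: 5 + 5.5 + 3 + 4 + 5 + 2.5 = 25 seconds.
By Gamma–Poisson conjugacy, the posterior is Gamma(α + Σx, β + Σt) = Gamma(22 + 263, 3 + 25) = Gamma(285, 28).
Posterior mode = (α'−1)/β' = 284/28 = 71/7.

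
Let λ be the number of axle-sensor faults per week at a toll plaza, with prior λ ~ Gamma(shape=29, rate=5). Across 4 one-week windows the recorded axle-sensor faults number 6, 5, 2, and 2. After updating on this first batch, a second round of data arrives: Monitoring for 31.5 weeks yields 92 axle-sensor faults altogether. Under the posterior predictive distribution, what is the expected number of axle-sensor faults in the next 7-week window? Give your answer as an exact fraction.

1904/81

Total count: 6 + 5 + 2 + 2 = 15.
Total exposure: 4 weeks.
After the first batch: Gamma(29 + 15, 5 + 4) = Gamma(44, 9).
Total count 92 over total exposure 31.5 weeks.
After the second batch: Gamma(44 + 92, 9 + 31.5) = Gamma(136, 81/2).
Predictive mean over a 7-week window = T·E[λ|data] = 7·136/(81/2) = 1904/81.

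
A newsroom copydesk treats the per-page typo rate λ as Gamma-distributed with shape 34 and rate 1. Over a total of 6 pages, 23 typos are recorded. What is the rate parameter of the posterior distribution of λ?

Total count 23 over total exposure 6 pages.
By Gamma–Poisson conjugacy, the posterior is Gamma(α + Σx, β + Σt) = Gamma(34 + 23, 1 + 6) = Gamma(57, 7).

7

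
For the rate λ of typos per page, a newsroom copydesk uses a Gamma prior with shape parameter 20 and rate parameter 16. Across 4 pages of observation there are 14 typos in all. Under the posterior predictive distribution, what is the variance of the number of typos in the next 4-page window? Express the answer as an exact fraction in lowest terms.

Total count 14 over total exposure 4 pages.
Conjugate update: add total count to the shape and total exposure to the rate, giving Gamma(34, 20).
The posterior predictive for a window of length T is Negative Binomial with variance T·α'·(β'+T)/β'² = 4·34·24/400 = 204/25.

204/25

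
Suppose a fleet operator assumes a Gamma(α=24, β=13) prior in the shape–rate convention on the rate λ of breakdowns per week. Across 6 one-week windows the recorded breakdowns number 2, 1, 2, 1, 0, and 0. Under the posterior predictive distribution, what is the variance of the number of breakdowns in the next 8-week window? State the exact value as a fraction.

6480/361

Total count: 2 + 1 + 2 + 1 + 0 + 0 = 6.
Total exposure: 6 weeks.
Gamma(α, β) with Poisson data over total exposure Σt gives posterior Gamma(α+Σx, β+Σt) = Gamma(30, 19).
The posterior predictive for a window of length T is Negative Binomial with variance T·α'·(β'+T)/β'² = 8·30·27/361 = 6480/361.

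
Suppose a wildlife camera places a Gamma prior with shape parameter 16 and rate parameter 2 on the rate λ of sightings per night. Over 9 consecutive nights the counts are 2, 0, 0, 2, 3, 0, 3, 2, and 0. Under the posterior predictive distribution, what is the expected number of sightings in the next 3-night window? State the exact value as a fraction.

Total count: 2 + 0 + 0 + 2 + 3 + 0 + 3 + 2 + 0 = 12.
Total exposure: 9 nights.
Conjugate update: add total count to the shape and total exposure to the rate, giving Gamma(28, 11).
Predictive mean over a 3-night window = T·E[λ|data] = 3·28/11 = 84/11.

84/11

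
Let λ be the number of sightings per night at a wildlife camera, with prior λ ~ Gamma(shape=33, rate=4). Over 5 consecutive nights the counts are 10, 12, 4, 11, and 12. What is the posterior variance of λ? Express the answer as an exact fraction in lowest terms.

82/81

Total count: 10 + 12 + 4 + 11 + 12 = 49.
Total exposure: 5 nights.
Gamma(α, β) with Poisson data over total exposure Σt gives posterior Gamma(α+Σx, β+Σt) = Gamma(82, 9).
Posterior variance = α'/β'² = 82/81.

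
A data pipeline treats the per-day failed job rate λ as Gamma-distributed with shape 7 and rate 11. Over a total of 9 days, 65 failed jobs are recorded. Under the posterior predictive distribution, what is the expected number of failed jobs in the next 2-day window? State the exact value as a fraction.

Total count 65 over total exposure 9 days.
Gamma(α, β) with Poisson data over total exposure Σt gives posterior Gamma(α+Σx, β+Σt) = Gamma(72, 20).
Predictive mean over a 2-day window = T·E[λ|data] = 2·72/20 = 36/5.

36/5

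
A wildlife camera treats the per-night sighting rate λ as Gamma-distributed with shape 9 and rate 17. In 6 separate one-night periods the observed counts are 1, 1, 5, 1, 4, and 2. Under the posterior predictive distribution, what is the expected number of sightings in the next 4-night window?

4

Total count: 1 + 1 + 5 + 1 + 4 + 2 = 14.
Total exposure: 6 nights.
Gamma(α, β) with Poisson data over total exposure Σt gives posterior Gamma(α+Σx, β+Σt) = Gamma(23, 23).
Predictive mean over a 4-night window = T·E[λ|data] = 4·23/23 = 4.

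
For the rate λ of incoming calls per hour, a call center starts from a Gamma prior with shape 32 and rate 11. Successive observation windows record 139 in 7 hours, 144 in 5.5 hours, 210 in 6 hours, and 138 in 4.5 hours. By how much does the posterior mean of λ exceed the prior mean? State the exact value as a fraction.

Total count: 139 + 144 + 210 + 138 = 631.
Total exposure: 7 + 5.5 + 6 + 4.5 = 23 hours.
Conjugate update: add total count to the shape and total exposure to the rate, giving Gamma(663, 34).
Posterior mean = 663/34 = 39/2; prior mean = 32/11 = 32/11. Difference = 39/2 − 32/11 = 365/22.

365/22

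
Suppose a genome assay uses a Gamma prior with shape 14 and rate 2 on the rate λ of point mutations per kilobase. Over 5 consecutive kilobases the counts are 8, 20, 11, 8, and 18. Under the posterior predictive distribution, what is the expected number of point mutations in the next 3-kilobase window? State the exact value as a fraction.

Total count: 8 + 20 + 11 + 8 + 18 = 65.
Total exposure: 5 kilobases.
The Gamma prior is conjugate for the Poisson rate, so λ | data ~ Gamma(14+65, 2+5) = Gamma(79, 7).
Predictive mean over a 3-kilobase window = T·E[λ|data] = 3·79/7 = 237/7.

237/7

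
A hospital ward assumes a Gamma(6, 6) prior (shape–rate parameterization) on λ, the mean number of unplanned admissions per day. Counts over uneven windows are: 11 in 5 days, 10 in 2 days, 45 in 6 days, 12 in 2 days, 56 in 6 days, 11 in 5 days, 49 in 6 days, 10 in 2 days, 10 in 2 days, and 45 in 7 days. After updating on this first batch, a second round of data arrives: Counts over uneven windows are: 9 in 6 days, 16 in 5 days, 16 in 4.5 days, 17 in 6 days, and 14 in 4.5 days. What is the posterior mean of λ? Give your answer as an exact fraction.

337/75

Total count: 11 + 10 + 45 + 12 + 56 + 11 + 49 + 10 + 10 + 45 = 259.
Total exposure: 5 + 2 + 6 + 2 + 6 + 5 + 6 + 2 + 2 + 7 = 43 days.
After the first batch: Gamma(6 + 259, 6 + 43) = Gamma(265, 49).
Total count: 9 + 16 + 16 + 17 + 14 = 72.
Total exposure: 6 + 5 + 4.5 + 6 + 4.5 = 26 days.
After the second batch: Gamma(265 + 72, 49 + 26) = Gamma(337, 75).
Posterior mean = α'/β' = 337/75.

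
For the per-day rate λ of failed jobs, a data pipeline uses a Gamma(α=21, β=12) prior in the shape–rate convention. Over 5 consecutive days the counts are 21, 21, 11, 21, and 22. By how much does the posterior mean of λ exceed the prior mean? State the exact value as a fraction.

349/68

Total count: 21 + 21 + 11 + 21 + 22 = 96.
Total exposure: 5 days.
Gamma(α, β) with Poisson data over total exposure Σt gives posterior Gamma(α+Σx, β+Σt) = Gamma(117, 17).
Posterior mean = 117/17 = 117/17; prior mean = 21/12 = 7/4. Difference = 117/17 − 7/4 = 349/68.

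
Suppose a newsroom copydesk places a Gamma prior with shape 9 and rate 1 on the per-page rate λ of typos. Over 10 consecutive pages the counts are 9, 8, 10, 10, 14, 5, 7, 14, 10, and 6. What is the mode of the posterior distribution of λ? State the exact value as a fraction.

101/11

Total count: 9 + 8 + 10 + 10 + 14 + 5 + 7 + 14 + 10 + 6 = 93.
Total exposure: 10 pages.
Conjugate update: add total count to the shape and total exposure to the rate, giving Gamma(102, 11).
Posterior mode = (α'−1)/β' = 101/11.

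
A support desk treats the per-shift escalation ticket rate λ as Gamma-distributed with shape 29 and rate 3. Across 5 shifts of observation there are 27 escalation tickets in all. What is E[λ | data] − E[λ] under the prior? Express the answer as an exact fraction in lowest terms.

Total count 27 over total exposure 5 shifts.
By Gamma–Poisson conjugacy, the posterior is Gamma(α + Σx, β + Σt) = Gamma(29 + 27, 3 + 5) = Gamma(56, 8).
Posterior mean = 56/8 = 7; prior mean = 29/3 = 29/3. Difference = 7 − 29/3 = -8/3.

-8/3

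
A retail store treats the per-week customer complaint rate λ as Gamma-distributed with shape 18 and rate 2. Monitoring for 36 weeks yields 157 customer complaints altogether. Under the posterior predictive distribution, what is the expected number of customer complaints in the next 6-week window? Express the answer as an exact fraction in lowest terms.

Total count 157 over total exposure 36 weeks.
Gamma(α, β) with Poisson data over total exposure Σt gives posterior Gamma(α+Σx, β+Σt) = Gamma(175, 38).
Predictive mean over a 6-week window = T·E[λ|data] = 6·175/38 = 525/19.

525/19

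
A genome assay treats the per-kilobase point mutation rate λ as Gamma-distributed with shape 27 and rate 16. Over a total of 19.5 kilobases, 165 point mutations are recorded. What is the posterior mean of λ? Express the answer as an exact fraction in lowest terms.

Total count 165 over total exposure 19.5 kilobases.
The Gamma prior is conjugate for the Poisson rate, so λ | data ~ Gamma(27+165, 16+19.5) = Gamma(192, 71/2).
Posterior mean = α'/β' = 192/(71/2) = 384/71.

384/71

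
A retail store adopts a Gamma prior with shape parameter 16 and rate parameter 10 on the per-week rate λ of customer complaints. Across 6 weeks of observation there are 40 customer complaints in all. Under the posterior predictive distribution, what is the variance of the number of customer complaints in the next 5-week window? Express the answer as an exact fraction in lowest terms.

Total count 40 over total exposure 6 weeks.
The Gamma prior is conjugate for the Poisson rate, so λ | data ~ Gamma(16+40, 10+6) = Gamma(56, 16).
The posterior predictive for a window of length T is Negative Binomial with variance T·α'·(β'+T)/β'² = 5·56·21/256 = 735/32.

735/32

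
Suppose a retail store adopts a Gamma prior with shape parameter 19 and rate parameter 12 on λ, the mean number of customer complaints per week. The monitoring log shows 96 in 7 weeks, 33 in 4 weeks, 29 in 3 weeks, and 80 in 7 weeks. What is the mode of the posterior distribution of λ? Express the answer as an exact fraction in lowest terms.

Total count: 96 + 33 + 29 + 80 = 238.
Total exposure: 7 + 4 + 3 + 7 = 21 weeks.
Gamma(α, β) with Poisson data over total exposure Σt gives posterior Gamma(α+Σx, β+Σt) = Gamma(257, 33).
Posterior mode = (α'−1)/β' = 256/33.

256/33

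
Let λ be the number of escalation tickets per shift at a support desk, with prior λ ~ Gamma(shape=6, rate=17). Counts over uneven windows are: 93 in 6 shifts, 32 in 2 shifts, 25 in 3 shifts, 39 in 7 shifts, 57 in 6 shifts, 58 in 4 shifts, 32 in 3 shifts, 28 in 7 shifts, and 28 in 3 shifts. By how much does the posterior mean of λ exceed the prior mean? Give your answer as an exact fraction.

3209/493

Total count: 93 + 32 + 25 + 39 + 57 + 58 + 32 + 28 + 28 = 392.
Total exposure: 6 + 2 + 3 + 7 + 6 + 4 + 3 + 7 + 3 = 41 shifts.
Posterior: α' = 6 + 392 = 398, β' = 17 + 41 = 58.
Posterior mean = 398/58 = 199/29; prior mean = 6/17 = 6/17. Difference = 199/29 − 6/17 = 3209/493.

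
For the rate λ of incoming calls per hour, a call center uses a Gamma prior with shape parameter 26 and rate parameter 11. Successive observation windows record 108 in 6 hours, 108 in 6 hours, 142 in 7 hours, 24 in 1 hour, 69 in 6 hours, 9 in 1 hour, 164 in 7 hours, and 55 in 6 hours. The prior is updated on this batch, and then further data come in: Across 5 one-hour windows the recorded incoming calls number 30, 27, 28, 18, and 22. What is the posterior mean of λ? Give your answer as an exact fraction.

Total count: 108 + 108 + 142 + 24 + 69 + 9 + 164 + 55 = 679.
Total exposure: 6 + 6 + 7 + 1 + 6 + 1 + 7 + 6 = 40 hours.
After the first batch: Gamma(26 + 679, 11 + 40) = Gamma(705, 51).
Total count: 30 + 27 + 28 + 18 + 22 = 125.
Total exposure: 5 hours.
After the second batch: Gamma(705 + 125, 51 + 5) = Gamma(830, 56).
Posterior mean = α'/β' = 830/56 = 415/28.

415/28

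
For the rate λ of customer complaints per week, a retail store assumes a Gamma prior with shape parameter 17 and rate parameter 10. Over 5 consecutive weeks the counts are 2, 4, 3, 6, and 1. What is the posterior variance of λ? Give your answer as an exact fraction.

Total count: 2 + 4 + 3 + 6 + 1 = 16.
Total exposure: 5 weeks.
Gamma(α, β) with Poisson data over total exposure Σt gives posterior Gamma(α+Σx, β+Σt) = Gamma(33, 15).
Posterior variance = α'/β'² = 33/225 = 11/75.

11/75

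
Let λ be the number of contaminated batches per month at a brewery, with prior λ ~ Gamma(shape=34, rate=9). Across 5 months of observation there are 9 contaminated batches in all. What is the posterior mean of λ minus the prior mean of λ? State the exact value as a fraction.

-89/126

Total count 9 over total exposure 5 months.
By Gamma–Poisson conjugacy, the posterior is Gamma(α + Σx, β + Σt) = Gamma(34 + 9, 9 + 5) = Gamma(43, 14).
Posterior mean = 43/14 = 43/14; prior mean = 34/9 = 34/9. Difference = 43/14 − 34/9 = -89/126.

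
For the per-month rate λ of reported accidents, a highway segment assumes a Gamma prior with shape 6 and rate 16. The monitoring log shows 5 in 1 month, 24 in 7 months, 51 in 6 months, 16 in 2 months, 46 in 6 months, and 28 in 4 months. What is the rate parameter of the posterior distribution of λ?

42

Total count: 5 + 24 + 51 + 16 + 46 + 28 = 170.
Total exposure: 1 + 7 + 6 + 2 + 6 + 4 = 26 months.
Conjugate update: add total count to the shape and total exposure to the rate, giving Gamma(176, 42).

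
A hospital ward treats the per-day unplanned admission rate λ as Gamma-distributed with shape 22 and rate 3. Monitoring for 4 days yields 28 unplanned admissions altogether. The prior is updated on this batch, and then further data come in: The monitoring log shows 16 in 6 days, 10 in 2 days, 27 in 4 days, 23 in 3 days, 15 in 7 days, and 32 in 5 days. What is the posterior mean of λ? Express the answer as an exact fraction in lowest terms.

173/34

Total count 28 over total exposure 4 days.
After the first batch: Gamma(22 + 28, 3 + 4) = Gamma(50, 7).
Total count: 16 + 10 + 27 + 23 + 15 + 32 = 123.
Total exposure: 6 + 2 + 4 + 3 + 7 + 5 = 27 days.
After the second batch: Gamma(50 + 123, 7 + 27) = Gamma(173, 34).
Posterior mean = α'/β' = 173/34.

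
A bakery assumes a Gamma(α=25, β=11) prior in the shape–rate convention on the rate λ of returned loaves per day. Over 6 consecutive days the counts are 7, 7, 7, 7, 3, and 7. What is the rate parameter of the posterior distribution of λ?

Total count: 7 + 7 + 7 + 7 + 3 + 7 = 38.
Total exposure: 6 days.
The Gamma prior is conjugate for the Poisson rate, so λ | data ~ Gamma(25+38, 11+6) = Gamma(63, 17).

17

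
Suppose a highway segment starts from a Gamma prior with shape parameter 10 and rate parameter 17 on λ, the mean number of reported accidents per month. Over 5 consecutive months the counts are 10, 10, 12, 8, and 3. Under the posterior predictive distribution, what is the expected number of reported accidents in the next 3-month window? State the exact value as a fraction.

159/22

Total count: 10 + 10 + 12 + 8 + 3 = 43.
Total exposure: 5 months.
Posterior: α' = 10 + 43 = 53, β' = 17 + 5 = 22.
Predictive mean over a 3-month window = T·E[λ|data] = 3·53/22 = 159/22.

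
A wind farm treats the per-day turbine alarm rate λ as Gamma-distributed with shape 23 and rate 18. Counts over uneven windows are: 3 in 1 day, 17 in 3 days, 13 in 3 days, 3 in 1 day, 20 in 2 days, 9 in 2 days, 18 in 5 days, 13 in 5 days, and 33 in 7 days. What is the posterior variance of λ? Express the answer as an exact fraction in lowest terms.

152/2209

Total count: 3 + 17 + 13 + 3 + 20 + 9 + 18 + 13 + 33 = 129.
Total exposure: 1 + 3 + 3 + 1 + 2 + 2 + 5 + 5 + 7 = 29 days.
Gamma(α, β) with Poisson data over total exposure Σt gives posterior Gamma(α+Σx, β+Σt) = Gamma(152, 47).
Posterior variance = α'/β'² = 152/2209.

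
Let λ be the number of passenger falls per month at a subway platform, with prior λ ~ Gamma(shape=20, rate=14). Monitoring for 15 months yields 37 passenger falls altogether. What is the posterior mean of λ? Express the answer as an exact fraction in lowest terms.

57/29

Total count 37 over total exposure 15 months.
Conjugate update: add total count to the shape and total exposure to the rate, giving Gamma(57, 29).
Posterior mean = α'/β' = 57/29.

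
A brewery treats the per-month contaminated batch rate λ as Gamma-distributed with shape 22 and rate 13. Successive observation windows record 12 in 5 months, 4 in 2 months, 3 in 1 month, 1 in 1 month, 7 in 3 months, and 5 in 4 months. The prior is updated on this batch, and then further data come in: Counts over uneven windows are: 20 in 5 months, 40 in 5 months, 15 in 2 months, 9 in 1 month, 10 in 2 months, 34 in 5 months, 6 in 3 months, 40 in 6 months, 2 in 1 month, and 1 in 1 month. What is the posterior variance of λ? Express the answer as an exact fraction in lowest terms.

77/1200

Total count: 12 + 4 + 3 + 1 + 7 + 5 = 32.
Total exposure: 5 + 2 + 1 + 1 + 3 + 4 = 16 months.
After the first batch: Gamma(22 + 32, 13 + 16) = Gamma(54, 29).
Total count: 20 + 40 + 15 + 9 + 10 + 34 + 6 + 40 + 2 + 1 = 177.
Total exposure: 5 + 5 + 2 + 1 + 2 + 5 + 3 + 6 + 1 + 1 = 31 months.
After the second batch: Gamma(54 + 177, 29 + 31) = Gamma(231, 60).
Posterior variance = α'/β'² = 231/3600 = 77/1200.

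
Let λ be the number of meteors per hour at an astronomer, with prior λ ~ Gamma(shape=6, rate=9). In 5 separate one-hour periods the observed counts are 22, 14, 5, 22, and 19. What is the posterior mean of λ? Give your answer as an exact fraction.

44/7

Total count: 22 + 14 + 5 + 22 + 19 = 82.
Total exposure: 5 hours.
Conjugate update: add total count to the shape and total exposure to the rate, giving Gamma(88, 14).
Posterior mean = α'/β' = 88/14 = 44/7.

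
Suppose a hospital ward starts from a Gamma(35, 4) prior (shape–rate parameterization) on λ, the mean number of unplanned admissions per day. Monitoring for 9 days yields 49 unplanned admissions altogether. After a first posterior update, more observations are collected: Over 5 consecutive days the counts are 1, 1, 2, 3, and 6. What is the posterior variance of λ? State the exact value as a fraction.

Total count 49 over total exposure 9 days.
After the first batch: Gamma(35 + 49, 4 + 9) = Gamma(84, 13).
Total count: 1 + 1 + 2 + 3 + 6 = 13.
Total exposure: 5 days.
After the second batch: Gamma(84 + 13, 13 + 5) = Gamma(97, 18).
Posterior variance = α'/β'² = 97/324.

97/324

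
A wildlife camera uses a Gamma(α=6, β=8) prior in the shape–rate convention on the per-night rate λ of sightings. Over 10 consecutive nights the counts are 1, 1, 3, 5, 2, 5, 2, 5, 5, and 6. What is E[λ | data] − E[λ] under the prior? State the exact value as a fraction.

Total count: 1 + 1 + 3 + 5 + 2 + 5 + 2 + 5 + 5 + 6 = 35.
Total exposure: 10 nights.
Conjugate update: add total count to the shape and total exposure to the rate, giving Gamma(41, 18).
Posterior mean = 41/18 = 41/18; prior mean = 6/8 = 3/4. Difference = 41/18 − 3/4 = 55/36.

55/36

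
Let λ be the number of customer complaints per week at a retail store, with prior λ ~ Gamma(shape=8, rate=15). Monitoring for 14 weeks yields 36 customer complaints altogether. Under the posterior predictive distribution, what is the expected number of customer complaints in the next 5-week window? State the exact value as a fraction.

Total count 36 over total exposure 14 weeks.
Gamma(α, β) with Poisson data over total exposure Σt gives posterior Gamma(α+Σx, β+Σt) = Gamma(44, 29).
Predictive mean over a 5-week window = T·E[λ|data] = 5·44/29 = 220/29.

220/29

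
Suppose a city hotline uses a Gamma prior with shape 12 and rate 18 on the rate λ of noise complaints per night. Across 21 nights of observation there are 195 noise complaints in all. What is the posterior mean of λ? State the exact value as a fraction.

69/13

Total count 195 over total exposure 21 nights.
Conjugate update: add total count to the shape and total exposure to the rate, giving Gamma(207, 39).
Posterior mean = α'/β' = 207/39 = 69/13.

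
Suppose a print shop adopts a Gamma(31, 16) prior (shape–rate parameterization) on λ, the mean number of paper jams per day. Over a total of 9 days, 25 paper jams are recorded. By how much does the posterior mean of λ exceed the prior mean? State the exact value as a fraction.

Total count 25 over total exposure 9 days.
Gamma(α, β) with Poisson data over total exposure Σt gives posterior Gamma(α+Σx, β+Σt) = Gamma(56, 25).
Posterior mean = 56/25 = 56/25; prior mean = 31/16 = 31/16. Difference = 56/25 − 31/16 = 121/400.

121/400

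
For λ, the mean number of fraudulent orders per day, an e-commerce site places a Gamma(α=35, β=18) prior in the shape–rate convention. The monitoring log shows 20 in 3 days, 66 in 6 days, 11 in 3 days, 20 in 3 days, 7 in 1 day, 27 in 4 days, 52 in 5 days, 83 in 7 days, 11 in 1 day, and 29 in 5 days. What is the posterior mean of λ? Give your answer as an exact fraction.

361/56

Total count: 20 + 66 + 11 + 20 + 7 + 27 + 52 + 83 + 11 + 29 = 326.
Total exposure: 3 + 6 + 3 + 3 + 1 + 4 + 5 + 7 + 1 + 5 = 38 days.
Conjugate update: add total count to the shape and total exposure to the rate, giving Gamma(361, 56).
Posterior mean = α'/β' = 361/56.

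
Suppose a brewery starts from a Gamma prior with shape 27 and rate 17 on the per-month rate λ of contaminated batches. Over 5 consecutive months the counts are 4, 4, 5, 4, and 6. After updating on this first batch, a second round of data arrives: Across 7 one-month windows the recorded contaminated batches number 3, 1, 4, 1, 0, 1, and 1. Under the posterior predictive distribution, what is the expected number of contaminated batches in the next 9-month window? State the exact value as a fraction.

549/29

Total count: 4 + 4 + 5 + 4 + 6 = 23.
Total exposure: 5 months.
After the first batch: Gamma(27 + 23, 17 + 5) = Gamma(50, 22).
Total count: 3 + 1 + 4 + 1 + 0 + 1 + 1 = 11.
Total exposure: 7 months.
After the second batch: Gamma(50 + 11, 22 + 7) = Gamma(61, 29).
Predictive mean over a 9-month window = T·E[λ|data] = 9·61/29 = 549/29.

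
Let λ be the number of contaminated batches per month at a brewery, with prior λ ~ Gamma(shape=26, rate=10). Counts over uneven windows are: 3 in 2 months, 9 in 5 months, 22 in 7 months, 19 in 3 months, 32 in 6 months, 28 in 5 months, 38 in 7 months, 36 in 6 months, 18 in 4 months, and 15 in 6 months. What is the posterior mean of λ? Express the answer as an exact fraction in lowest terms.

Total count: 3 + 9 + 22 + 19 + 32 + 28 + 38 + 36 + 18 + 15 = 220.
Total exposure: 2 + 5 + 7 + 3 + 6 + 5 + 7 + 6 + 4 + 6 = 51 months.
The Gamma prior is conjugate for the Poisson rate, so λ | data ~ Gamma(26+220, 10+51) = Gamma(246, 61).
Posterior mean = α'/β' = 246/61.

246/61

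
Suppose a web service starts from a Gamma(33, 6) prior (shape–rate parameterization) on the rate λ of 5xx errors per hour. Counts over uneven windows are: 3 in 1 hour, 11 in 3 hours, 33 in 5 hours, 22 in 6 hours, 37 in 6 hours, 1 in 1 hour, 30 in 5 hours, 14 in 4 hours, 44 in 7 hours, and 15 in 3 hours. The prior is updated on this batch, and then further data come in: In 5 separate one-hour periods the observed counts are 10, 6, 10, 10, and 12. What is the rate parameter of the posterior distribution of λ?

52

Total count: 3 + 11 + 33 + 22 + 37 + 1 + 30 + 14 + 44 + 15 = 210.
Total exposure: 1 + 3 + 5 + 6 + 6 + 1 + 5 + 4 + 7 + 3 = 41 hours.
After the first batch: Gamma(33 + 210, 6 + 41) = Gamma(243, 47).
Total count: 10 + 6 + 10 + 10 + 12 = 48.
Total exposure: 5 hours.
After the second batch: Gamma(243 + 48, 47 + 5) = Gamma(291, 52).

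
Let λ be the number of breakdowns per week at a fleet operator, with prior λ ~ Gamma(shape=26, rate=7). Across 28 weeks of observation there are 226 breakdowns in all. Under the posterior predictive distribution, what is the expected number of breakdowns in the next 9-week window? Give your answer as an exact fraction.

324/5

Total count 226 over total exposure 28 weeks.
By Gamma–Poisson conjugacy, the posterior is Gamma(α + Σx, β + Σt) = Gamma(26 + 226, 7 + 28) = Gamma(252, 35).
Predictive mean over a 9-week window = T·E[λ|data] = 9·252/35 = 324/5.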